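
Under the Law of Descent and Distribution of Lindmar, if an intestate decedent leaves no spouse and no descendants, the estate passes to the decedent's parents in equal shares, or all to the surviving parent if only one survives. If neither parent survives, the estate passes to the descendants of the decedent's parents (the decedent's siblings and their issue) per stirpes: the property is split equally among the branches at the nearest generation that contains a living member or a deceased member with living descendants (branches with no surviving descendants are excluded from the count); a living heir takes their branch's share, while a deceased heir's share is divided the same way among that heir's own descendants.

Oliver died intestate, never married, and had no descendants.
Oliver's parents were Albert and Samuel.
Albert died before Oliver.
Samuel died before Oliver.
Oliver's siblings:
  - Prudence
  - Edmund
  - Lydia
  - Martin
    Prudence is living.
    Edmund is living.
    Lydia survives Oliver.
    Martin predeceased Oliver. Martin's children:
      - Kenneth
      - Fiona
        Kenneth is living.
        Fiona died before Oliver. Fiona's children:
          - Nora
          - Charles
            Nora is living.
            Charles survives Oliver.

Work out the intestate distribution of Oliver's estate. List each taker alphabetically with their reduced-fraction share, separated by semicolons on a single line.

Charles 1/16; Edmund 1/4; Kenneth 1/8; Lydia 1/4; Nora 1/16; Prudence 1/4

Neither parent survives and there are no descendants, so the estate passes to Oliver's siblings and their issue per stirpes.
The estate is divided into 4 equal shares of 1/4 among Prudence, Edmund, Lydia, Martin.
Prudence is living and takes 1/4.
Edmund is living and takes 1/4.
Lydia is living and takes 1/4.
Martin predeceased; the 1/4 allotted to Martin's branch passes to Martin's issue by representation.
The 1/4 is divided into 2 equal shares of 1/8 among Kenneth, Fiona.
Kenneth is living and takes 1/8.
Fiona predeceased; the 1/8 allotted to Fiona's branch passes to Fiona's issue by representation.
The 1/8 is divided into 2 equal shares of 1/16 among Nora, Charles.
Nora is living and takes 1/16.
Charles is living and takes 1/16.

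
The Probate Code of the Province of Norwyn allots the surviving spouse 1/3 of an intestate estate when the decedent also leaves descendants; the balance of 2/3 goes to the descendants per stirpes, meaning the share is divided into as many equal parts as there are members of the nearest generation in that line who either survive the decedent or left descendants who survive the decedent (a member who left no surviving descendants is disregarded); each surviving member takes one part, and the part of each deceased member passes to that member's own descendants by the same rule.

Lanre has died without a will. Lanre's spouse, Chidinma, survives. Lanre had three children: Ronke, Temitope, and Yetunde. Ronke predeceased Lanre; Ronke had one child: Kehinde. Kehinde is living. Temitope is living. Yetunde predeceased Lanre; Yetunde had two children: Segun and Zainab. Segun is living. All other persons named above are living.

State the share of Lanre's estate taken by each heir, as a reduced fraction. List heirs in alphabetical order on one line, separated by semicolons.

Chidinma 1/3; Kehinde 2/9; Segun 1/9; Temitope 2/9; Zainab 1/9

Chidinma, as surviving spouse, takes 1/3.
The remaining 2/3 passes to Lanre's descendants per stirpes.
The 2/3 is divided into 3 equal shares of 2/9 among Ronke, Temitope, Yetunde.
Ronke predeceased; the 2/9 allotted to Ronke's branch passes to Ronke's issue by representation.
Kehinde is the sole taker at this level and receives the full 2/9.
Temitope is living and takes 2/9.
Yetunde predeceased; the 2/9 allotted to Yetunde's branch passes to Yetunde's issue by representation.
The 2/9 is divided into 2 equal shares of 1/9 among Segun, Zainab.
Segun is living and takes 1/9.
Zainab is living and takes 1/9.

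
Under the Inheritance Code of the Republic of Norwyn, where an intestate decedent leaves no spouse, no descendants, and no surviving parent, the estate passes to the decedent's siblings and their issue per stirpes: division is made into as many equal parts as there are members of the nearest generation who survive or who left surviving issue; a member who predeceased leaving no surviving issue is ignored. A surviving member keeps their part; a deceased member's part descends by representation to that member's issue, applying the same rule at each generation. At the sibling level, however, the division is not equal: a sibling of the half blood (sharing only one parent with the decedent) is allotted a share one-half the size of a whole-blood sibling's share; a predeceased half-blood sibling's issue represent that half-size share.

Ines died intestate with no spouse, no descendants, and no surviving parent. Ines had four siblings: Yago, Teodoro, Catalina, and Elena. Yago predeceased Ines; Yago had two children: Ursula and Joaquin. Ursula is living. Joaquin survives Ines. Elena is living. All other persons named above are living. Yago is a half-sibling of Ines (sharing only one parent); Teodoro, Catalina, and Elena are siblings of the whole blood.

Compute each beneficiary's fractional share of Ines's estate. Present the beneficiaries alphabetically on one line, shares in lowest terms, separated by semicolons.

Catalina 2/7; Elena 2/7; Joaquin 1/14; Teodoro 2/7; Ursula 1/14

No spouse, descendants, or parent survives, so the estate passes to Ines's siblings per stirpes.
Half-blood siblings count for one-half the weight of whole-blood siblings at the initial division.
Dividing 1 in proportion to weights (total weight 7/2): Yago (weight 1/2) → 1/7; Teodoro (weight 1) → 2/7; Catalina (weight 1) → 2/7; Elena (weight 1) → 2/7.
Yago predeceased; the 1/7 allotted to Yago's branch passes to Yago's issue by representation.
The 1/7 is divided into 2 equal shares of 1/14 among Ursula, Joaquin.
Ursula is living and takes 1/14.
Joaquin is living and takes 1/14.
Teodoro is living and takes 2/7.
Catalina is living and takes 2/7.
Elena is living and takes 2/7.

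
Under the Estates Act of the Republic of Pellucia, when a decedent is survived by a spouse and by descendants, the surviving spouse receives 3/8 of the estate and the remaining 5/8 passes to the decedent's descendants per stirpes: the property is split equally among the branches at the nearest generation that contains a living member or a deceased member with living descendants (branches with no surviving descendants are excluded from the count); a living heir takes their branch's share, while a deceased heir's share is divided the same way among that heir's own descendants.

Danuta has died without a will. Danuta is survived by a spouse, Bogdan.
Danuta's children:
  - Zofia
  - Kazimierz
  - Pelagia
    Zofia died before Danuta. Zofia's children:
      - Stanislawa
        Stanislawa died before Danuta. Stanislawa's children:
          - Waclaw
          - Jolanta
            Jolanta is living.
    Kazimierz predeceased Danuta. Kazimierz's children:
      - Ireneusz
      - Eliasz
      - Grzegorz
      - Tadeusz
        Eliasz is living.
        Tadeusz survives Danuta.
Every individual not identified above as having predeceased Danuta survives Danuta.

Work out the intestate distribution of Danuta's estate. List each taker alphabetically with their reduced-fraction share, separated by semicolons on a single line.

Bogdan, as surviving spouse, takes 3/8.
The remaining 5/8 passes to Danuta's descendants per stirpes.
The 5/8 is divided into 3 equal shares of 5/24 among Zofia, Kazimierz, Pelagia.
Zofia predeceased; the 5/24 allotted to Zofia's branch passes to Zofia's issue by representation.
Stanislawa's line is the sole branch at this level, so the full 5/24 passes to Stanislawa's issue by representation.
The 5/24 is divided into 2 equal shares of 5/48 among Waclaw, Jolanta.
Waclaw is living and takes 5/48.
Jolanta is living and takes 5/48.
Kazimierz predeceased; the 5/24 allotted to Kazimierz's branch passes to Kazimierz's issue by representation.
The 5/24 is divided into 4 equal shares of 5/96 among Ireneusz, Eliasz, Grzegorz, Tadeusz.
Ireneusz is living and takes 5/96.
Eliasz is living and takes 5/96.
Grzegorz is living and takes 5/96.
Tadeusz is living and takes 5/96.
Pelagia is living and takes 5/24.

Bogdan 3/8; Eliasz 5/96; Grzegorz 5/96; Ireneusz 5/96; Jolanta 5/48; Pelagia 5/24; Tadeusz 5/96; Waclaw 5/48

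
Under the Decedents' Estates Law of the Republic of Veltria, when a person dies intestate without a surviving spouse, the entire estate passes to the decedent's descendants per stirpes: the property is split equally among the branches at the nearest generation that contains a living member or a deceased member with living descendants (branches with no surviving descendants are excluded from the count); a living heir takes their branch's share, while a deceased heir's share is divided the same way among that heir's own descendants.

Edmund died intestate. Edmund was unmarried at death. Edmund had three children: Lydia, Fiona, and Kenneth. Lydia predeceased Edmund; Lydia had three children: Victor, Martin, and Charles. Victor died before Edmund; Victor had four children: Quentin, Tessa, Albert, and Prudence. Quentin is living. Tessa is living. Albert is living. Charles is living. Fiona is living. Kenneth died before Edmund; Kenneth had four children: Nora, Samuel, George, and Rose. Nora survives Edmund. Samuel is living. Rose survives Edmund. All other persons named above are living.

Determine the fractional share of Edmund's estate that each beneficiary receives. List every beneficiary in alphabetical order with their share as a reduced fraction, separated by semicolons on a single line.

There is no surviving spouse, so the entire estate passes to Edmund's descendants per stirpes.
The estate is divided into 3 equal shares of 1/3 among Lydia, Fiona, Kenneth.
Lydia predeceased; the 1/3 allotted to Lydia's branch passes to Lydia's issue by representation.
The 1/3 is divided into 3 equal shares of 1/9 among Victor, Martin, Charles.
Victor predeceased; the 1/9 allotted to Victor's branch passes to Victor's issue by representation.
The 1/9 is divided into 4 equal shares of 1/36 among Quentin, Tessa, Albert, Prudence.
Quentin is living and takes 1/36.
Tessa is living and takes 1/36.
Albert is living and takes 1/36.
Prudence is living and takes 1/36.
Martin is living and takes 1/9.
Charles is living and takes 1/9.
Fiona is living and takes 1/3.
Kenneth predeceased; the 1/3 allotted to Kenneth's branch passes to Kenneth's issue by representation.
The 1/3 is divided into 4 equal shares of 1/12 among Nora, Samuel, George, Rose.
Nora is living and takes 1/12.
Samuel is living and takes 1/12.
George is living and takes 1/12.
Rose is living and takes 1/12.

Albert 1/36; Charles 1/9; Fiona 1/3; George 1/12; Martin 1/9; Nora 1/12; Prudence 1/36; Quentin 1/36; Rose 1/12; Samuel 1/12; Tessa 1/36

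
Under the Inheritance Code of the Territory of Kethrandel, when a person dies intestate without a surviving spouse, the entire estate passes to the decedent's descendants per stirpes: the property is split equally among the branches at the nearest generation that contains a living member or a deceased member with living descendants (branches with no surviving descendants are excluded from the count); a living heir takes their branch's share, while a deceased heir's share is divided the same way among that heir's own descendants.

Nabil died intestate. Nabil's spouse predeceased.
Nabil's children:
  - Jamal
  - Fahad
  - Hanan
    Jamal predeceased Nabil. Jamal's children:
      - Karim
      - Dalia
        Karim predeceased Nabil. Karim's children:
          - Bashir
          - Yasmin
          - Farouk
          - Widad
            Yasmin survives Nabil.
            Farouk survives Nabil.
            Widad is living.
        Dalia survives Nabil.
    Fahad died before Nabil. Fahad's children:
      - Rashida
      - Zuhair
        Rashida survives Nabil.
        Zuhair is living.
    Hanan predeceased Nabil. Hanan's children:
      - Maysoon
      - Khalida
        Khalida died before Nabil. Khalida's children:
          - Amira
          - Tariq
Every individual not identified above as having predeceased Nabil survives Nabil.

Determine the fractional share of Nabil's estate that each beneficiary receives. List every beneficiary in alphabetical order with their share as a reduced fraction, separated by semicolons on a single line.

There is no surviving spouse, so the entire estate passes to Nabil's descendants per stirpes.
The estate is divided into 3 equal shares of 1/3 among Jamal, Fahad, Hanan.
Jamal predeceased; the 1/3 allotted to Jamal's branch passes to Jamal's issue by representation.
The 1/3 is divided into 2 equal shares of 1/6 among Karim, Dalia.
Karim predeceased; the 1/6 allotted to Karim's branch passes to Karim's issue by representation.
The 1/6 is divided into 4 equal shares of 1/24 among Bashir, Yasmin, Farouk, Widad.
Bashir is living and takes 1/24.
Yasmin is living and takes 1/24.
Farouk is living and takes 1/24.
Widad is living and takes 1/24.
Dalia is living and takes 1/6.
Fahad predeceased; the 1/3 allotted to Fahad's branch passes to Fahad's issue by representation.
The 1/3 is divided into 2 equal shares of 1/6 among Rashida, Zuhair.
Rashida is living and takes 1/6.
Zuhair is living and takes 1/6.
Hanan predeceased; the 1/3 allotted to Hanan's branch passes to Hanan's issue by representation.
The 1/3 is divided into 2 equal shares of 1/6 among Maysoon, Khalida.
Maysoon is living and takes 1/6.
Khalida predeceased; the 1/6 allotted to Khalida's branch passes to Khalida's issue by representation.
The 1/6 is divided into 2 equal shares of 1/12 among Amira, Tariq.
Amira is living and takes 1/12.
Tariq is living and takes 1/12.

Amira 1/12; Bashir 1/24; Dalia 1/6; Farouk 1/24; Maysoon 1/6; Rashida 1/6; Tariq 1/12; Widad 1/24; Yasmin 1/24; Zuhair 1/6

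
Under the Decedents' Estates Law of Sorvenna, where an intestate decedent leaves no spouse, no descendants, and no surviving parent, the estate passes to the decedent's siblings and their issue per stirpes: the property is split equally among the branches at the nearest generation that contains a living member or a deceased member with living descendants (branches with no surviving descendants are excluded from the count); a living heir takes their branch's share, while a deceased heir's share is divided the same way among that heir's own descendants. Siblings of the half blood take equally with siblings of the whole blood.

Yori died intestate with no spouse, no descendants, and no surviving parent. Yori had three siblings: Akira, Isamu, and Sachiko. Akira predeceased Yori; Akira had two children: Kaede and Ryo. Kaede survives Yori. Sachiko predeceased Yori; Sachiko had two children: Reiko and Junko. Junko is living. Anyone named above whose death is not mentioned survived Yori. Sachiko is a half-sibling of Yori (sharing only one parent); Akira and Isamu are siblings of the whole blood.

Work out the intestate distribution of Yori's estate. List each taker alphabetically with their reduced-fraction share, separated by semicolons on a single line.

Isamu 1/3; Junko 1/6; Kaede 1/6; Reiko 1/6; Ryo 1/6

No spouse, descendants, or parent survives, so the estate passes to Yori's siblings per stirpes.
Half-blood and whole-blood siblings take equally under the stated rule.
The estate is divided into 3 equal shares of 1/3 among Akira, Isamu, Sachiko.
Akira predeceased; the 1/3 allotted to Akira's branch passes to Akira's issue by representation.
The 1/3 is divided into 2 equal shares of 1/6 among Kaede, Ryo.
Kaede is living and takes 1/6.
Ryo is living and takes 1/6.
Isamu is living and takes 1/3.
Sachiko predeceased; the 1/3 allotted to Sachiko's branch passes to Sachiko's issue by representation.
The 1/3 is divided into 2 equal shares of 1/6 among Reiko, Junko.
Reiko is living and takes 1/6.
Junko is living and takes 1/6.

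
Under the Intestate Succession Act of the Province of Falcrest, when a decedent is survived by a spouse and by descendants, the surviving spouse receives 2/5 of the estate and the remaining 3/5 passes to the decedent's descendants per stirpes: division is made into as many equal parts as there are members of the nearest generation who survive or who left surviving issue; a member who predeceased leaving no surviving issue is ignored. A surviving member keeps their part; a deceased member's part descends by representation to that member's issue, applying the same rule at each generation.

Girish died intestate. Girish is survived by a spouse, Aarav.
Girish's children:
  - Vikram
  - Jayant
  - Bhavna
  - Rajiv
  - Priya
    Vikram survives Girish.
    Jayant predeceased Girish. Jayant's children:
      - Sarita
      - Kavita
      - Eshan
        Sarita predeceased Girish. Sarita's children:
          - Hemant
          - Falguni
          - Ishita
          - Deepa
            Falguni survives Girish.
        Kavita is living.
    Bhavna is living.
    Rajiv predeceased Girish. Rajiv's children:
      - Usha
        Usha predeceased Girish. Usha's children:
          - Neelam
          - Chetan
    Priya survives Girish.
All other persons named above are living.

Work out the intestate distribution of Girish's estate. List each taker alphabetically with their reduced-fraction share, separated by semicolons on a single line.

Aarav, as surviving spouse, takes 2/5.
The remaining 3/5 passes to Girish's descendants per stirpes.
The 3/5 is divided into 5 equal shares of 3/25 among Vikram, Jayant, Bhavna, Rajiv, Priya.
Vikram is living and takes 3/25.
Jayant predeceased; the 3/25 allotted to Jayant's branch passes to Jayant's issue by representation.
The 3/25 is divided into 3 equal shares of 1/25 among Sarita, Kavita, Eshan.
Sarita predeceased; the 1/25 allotted to Sarita's branch passes to Sarita's issue by representation.
The 1/25 is divided into 4 equal shares of 1/100 among Hemant, Falguni, Ishita, Deepa.
Hemant is living and takes 1/100.
Falguni is living and takes 1/100.
Ishita is living and takes 1/100.
Deepa is living and takes 1/100.
Kavita is living and takes 1/25.
Eshan is living and takes 1/25.
Bhavna is living and takes 3/25.
Rajiv predeceased; the 3/25 allotted to Rajiv's branch passes to Rajiv's issue by representation.
Usha's line is the sole branch at this level, so the full 3/25 passes to Usha's issue by representation.
The 3/25 is divided into 2 equal shares of 3/50 among Neelam, Chetan.
Neelam is living and takes 3/50.
Chetan is living and takes 3/50.
Priya is living and takes 3/25.

Aarav 2/5; Bhavna 3/25; Chetan 3/50; Deepa 1/100; Eshan 1/25; Falguni 1/100; Hemant 1/100; Ishita 1/100; Kavita 1/25; Neelam 3/50; Priya 3/25; Vikram 3/25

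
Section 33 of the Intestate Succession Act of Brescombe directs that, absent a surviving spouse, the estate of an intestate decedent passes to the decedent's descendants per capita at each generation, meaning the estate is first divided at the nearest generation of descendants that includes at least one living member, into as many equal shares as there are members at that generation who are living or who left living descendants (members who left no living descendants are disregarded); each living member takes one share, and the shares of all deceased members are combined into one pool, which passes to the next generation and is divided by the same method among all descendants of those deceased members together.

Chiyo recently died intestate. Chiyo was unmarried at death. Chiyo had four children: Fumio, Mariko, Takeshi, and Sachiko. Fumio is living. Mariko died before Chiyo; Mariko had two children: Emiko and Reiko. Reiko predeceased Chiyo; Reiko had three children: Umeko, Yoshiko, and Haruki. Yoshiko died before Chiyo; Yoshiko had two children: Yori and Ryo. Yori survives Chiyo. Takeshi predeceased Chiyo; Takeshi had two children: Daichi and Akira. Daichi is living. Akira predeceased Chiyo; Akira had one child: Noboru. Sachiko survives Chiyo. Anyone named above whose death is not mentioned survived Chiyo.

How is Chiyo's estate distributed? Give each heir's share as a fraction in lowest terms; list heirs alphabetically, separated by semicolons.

Daichi 1/8; Emiko 1/8; Fumio 1/4; Haruki 1/16; Noboru 1/16; Ryo 1/32; Sachiko 1/4; Umeko 1/16; Yori 1/32

There is no surviving spouse, so the entire estate passes to Chiyo's descendants per capita at each generation.
At generation 1 (Fumio, Mariko, Takeshi, Sachiko) there are 4 shares of (1)/4 = 1/4 each.
Living: Fumio and Sachiko — each takes 1/4.
Deceased: Mariko and Takeshi. Their combined 1/2 is pooled and carried to generation 2.
At generation 2 (Emiko, Reiko, Daichi, Akira) there are 4 shares of (1/2)/4 = 1/8 each.
Living: Emiko and Daichi — each takes 1/8.
Deceased: Reiko and Akira. Their combined 1/4 is pooled and carried to generation 3.
At generation 3 (Umeko, Yoshiko, Haruki, Noboru) there are 4 shares of (1/4)/4 = 1/16 each.
Living: Umeko, Haruki, and Noboru — each takes 1/16.
Deceased: Yoshiko. That 1/16 share is carried to generation 4.
At generation 4 (Yori, Ryo) there are 2 shares of (1/16)/2 = 1/32 each.
Living: Yori and Ryo — each takes 1/32.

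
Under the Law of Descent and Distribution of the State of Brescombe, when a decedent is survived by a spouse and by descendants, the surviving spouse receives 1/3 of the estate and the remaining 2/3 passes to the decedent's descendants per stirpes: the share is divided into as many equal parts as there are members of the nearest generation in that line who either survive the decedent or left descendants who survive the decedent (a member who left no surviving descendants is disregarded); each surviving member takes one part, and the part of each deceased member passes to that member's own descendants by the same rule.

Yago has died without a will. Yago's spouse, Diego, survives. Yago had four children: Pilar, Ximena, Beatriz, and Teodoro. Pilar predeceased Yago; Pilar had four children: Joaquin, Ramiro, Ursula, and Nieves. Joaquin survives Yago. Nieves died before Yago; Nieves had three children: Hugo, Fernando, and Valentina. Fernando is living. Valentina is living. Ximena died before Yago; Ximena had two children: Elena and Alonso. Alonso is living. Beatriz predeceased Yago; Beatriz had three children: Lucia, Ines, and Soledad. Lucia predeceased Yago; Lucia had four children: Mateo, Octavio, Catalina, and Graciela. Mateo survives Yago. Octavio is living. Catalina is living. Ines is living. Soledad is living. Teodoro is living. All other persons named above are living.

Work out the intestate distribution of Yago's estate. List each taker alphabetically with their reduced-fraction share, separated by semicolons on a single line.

Diego, as surviving spouse, takes 1/3.
The remaining 2/3 passes to Yago's descendants per stirpes.
The 2/3 is divided into 4 equal shares of 1/6 among Pilar, Ximena, Beatriz, Teodoro.
Pilar predeceased; the 1/6 allotted to Pilar's branch passes to Pilar's issue by representation.
The 1/6 is divided into 4 equal shares of 1/24 among Joaquin, Ramiro, Ursula, Nieves.
Joaquin is living and takes 1/24.
Ramiro is living and takes 1/24.
Ursula is living and takes 1/24.
Nieves predeceased; the 1/24 allotted to Nieves's branch passes to Nieves's issue by representation.
The 1/24 is divided into 3 equal shares of 1/72 among Hugo, Fernando, Valentina.
Hugo is living and takes 1/72.
Fernando is living and takes 1/72.
Valentina is living and takes 1/72.
Ximena predeceased; the 1/6 allotted to Ximena's branch passes to Ximena's issue by representation.
The 1/6 is divided into 2 equal shares of 1/12 among Elena, Alonso.
Elena is living and takes 1/12.
Alonso is living and takes 1/12.
Beatriz predeceased; the 1/6 allotted to Beatriz's branch passes to Beatriz's issue by representation.
The 1/6 is divided into 3 equal shares of 1/18 among Lucia, Ines, Soledad.
Lucia predeceased; the 1/18 allotted to Lucia's branch passes to Lucia's issue by representation.
The 1/18 is divided into 4 equal shares of 1/72 among Mateo, Octavio, Catalina, Graciela.
Mateo is living and takes 1/72.
Octavio is living and takes 1/72.
Catalina is living and takes 1/72.
Graciela is living and takes 1/72.
Ines is living and takes 1/18.
Soledad is living and takes 1/18.
Teodoro is living and takes 1/6.

Alonso 1/12; Catalina 1/72; Diego 1/3; Elena 1/12; Fernando 1/72; Graciela 1/72; Hugo 1/72; Ines 1/18; Joaquin 1/24; Mateo 1/72; Octavio 1/72; Ramiro 1/24; Soledad 1/18; Teodoro 1/6; Ursula 1/24; Valentina 1/72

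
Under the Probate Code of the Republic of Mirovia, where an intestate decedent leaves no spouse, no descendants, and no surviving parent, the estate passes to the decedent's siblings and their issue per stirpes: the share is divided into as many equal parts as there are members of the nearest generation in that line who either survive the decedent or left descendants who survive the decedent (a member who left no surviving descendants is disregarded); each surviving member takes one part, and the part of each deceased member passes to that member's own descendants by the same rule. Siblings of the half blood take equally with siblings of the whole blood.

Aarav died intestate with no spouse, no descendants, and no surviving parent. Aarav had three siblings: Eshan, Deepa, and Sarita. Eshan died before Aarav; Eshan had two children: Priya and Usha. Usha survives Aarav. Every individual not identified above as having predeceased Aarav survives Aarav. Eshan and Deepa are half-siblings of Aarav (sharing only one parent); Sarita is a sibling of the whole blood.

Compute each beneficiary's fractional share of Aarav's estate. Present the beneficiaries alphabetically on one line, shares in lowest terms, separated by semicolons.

Deepa 1/3; Priya 1/6; Sarita 1/3; Usha 1/6

No spouse, descendants, or parent survives, so the estate passes to Aarav's siblings per stirpes.
Half-blood and whole-blood siblings take equally under the stated rule.
The estate is divided into 3 equal shares of 1/3 among Eshan, Deepa, Sarita.
Eshan predeceased; the 1/3 allotted to Eshan's branch passes to Eshan's issue by representation.
The 1/3 is divided into 2 equal shares of 1/6 among Priya, Usha.
Priya is living and takes 1/6.
Usha is living and takes 1/6.
Deepa is living and takes 1/3.
Sarita is living and takes 1/3.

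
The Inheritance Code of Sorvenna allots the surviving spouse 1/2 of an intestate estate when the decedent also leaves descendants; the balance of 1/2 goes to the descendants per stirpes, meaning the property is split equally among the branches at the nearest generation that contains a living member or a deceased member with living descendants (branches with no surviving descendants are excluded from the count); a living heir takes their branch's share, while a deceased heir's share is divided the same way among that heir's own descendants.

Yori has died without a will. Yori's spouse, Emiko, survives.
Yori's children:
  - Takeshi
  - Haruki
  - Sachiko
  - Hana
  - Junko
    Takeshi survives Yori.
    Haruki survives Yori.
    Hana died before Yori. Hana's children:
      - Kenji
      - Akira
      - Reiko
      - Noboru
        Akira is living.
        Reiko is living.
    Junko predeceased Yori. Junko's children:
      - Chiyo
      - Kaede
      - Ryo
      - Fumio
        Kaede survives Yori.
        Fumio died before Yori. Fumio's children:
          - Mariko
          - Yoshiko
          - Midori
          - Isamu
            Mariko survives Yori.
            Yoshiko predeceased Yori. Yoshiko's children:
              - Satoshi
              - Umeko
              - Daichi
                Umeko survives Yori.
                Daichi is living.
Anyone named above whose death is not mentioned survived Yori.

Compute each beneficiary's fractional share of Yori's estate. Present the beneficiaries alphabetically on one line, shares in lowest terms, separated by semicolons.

Akira 1/40; Chiyo 1/40; Daichi 1/480; Emiko 1/2; Haruki 1/10; Isamu 1/160; Kaede 1/40; Kenji 1/40; Mariko 1/160; Midori 1/160; Noboru 1/40; Reiko 1/40; Ryo 1/40; Sachiko 1/10; Satoshi 1/480; Takeshi 1/10; Umeko 1/480

Emiko, as surviving spouse, takes 1/2.
The remaining 1/2 passes to Yori's descendants per stirpes.
The 1/2 is divided into 5 equal shares of 1/10 among Takeshi, Haruki, Sachiko, Hana, Junko.
Takeshi is living and takes 1/10.
Haruki is living and takes 1/10.
Sachiko is living and takes 1/10.
Hana predeceased; the 1/10 allotted to Hana's branch passes to Hana's issue by representation.
The 1/10 is divided into 4 equal shares of 1/40 among Kenji, Akira, Reiko, Noboru.
Kenji is living and takes 1/40.
Akira is living and takes 1/40.
Reiko is living and takes 1/40.
Noboru is living and takes 1/40.
Junko predeceased; the 1/10 allotted to Junko's branch passes to Junko's issue by representation.
The 1/10 is divided into 4 equal shares of 1/40 among Chiyo, Kaede, Ryo, Fumio.
Chiyo is living and takes 1/40.
Kaede is living and takes 1/40.
Ryo is living and takes 1/40.
Fumio predeceased; the 1/40 allotted to Fumio's branch passes to Fumio's issue by representation.
The 1/40 is divided into 4 equal shares of 1/160 among Mariko, Yoshiko, Midori, Isamu.
Mariko is living and takes 1/160.
Yoshiko predeceased; the 1/160 allotted to Yoshiko's branch passes to Yoshiko's issue by representation.
The 1/160 is divided into 3 equal shares of 1/480 among Satoshi, Umeko, Daichi.
Satoshi is living and takes 1/480.
Umeko is living and takes 1/480.
Daichi is living and takes 1/480.
Midori is living and takes 1/160.
Isamu is living and takes 1/160.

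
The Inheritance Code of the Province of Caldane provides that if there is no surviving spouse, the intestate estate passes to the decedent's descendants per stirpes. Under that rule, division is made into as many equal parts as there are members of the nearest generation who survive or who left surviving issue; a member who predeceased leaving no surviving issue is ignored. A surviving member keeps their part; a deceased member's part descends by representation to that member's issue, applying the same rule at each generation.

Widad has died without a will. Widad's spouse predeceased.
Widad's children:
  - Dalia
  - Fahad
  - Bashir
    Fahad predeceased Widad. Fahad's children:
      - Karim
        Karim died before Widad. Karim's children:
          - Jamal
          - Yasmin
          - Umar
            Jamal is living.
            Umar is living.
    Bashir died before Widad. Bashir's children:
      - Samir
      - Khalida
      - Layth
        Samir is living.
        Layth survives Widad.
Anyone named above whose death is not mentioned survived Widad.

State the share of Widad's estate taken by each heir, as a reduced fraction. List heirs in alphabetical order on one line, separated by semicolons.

Dalia 1/3; Jamal 1/9; Khalida 1/9; Layth 1/9; Samir 1/9; Umar 1/9; Yasmin 1/9

There is no surviving spouse, so the entire estate passes to Widad's descendants per stirpes.
The estate is divided into 3 equal shares of 1/3 among Dalia, Fahad, Bashir.
Dalia is living and takes 1/3.
Fahad predeceased; the 1/3 allotted to Fahad's branch passes to Fahad's issue by representation.
Karim's line is the sole branch at this level, so the full 1/3 passes to Karim's issue by representation.
The 1/3 is divided into 3 equal shares of 1/9 among Jamal, Yasmin, Umar.
Jamal is living and takes 1/9.
Yasmin is living and takes 1/9.
Umar is living and takes 1/9.
Bashir predeceased; the 1/3 allotted to Bashir's branch passes to Bashir's issue by representation.
The 1/3 is divided into 3 equal shares of 1/9 among Samir, Khalida, Layth.
Samir is living and takes 1/9.
Khalida is living and takes 1/9.
Layth is living and takes 1/9.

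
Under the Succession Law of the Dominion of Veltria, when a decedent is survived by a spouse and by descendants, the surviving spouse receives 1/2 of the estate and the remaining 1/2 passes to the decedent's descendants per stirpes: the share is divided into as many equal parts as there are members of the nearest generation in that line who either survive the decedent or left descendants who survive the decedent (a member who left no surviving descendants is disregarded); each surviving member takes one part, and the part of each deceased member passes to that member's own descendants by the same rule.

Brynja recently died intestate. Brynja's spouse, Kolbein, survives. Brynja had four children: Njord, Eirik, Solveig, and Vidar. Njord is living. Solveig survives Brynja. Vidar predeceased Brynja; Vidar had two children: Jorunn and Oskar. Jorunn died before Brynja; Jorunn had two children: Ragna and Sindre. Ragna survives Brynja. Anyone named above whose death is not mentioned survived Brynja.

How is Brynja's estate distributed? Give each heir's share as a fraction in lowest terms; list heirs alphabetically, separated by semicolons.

Eirik 1/8; Kolbein 1/2; Njord 1/8; Oskar 1/16; Ragna 1/32; Sindre 1/32; Solveig 1/8

Kolbein, as surviving spouse, takes 1/2.
The remaining 1/2 passes to Brynja's descendants per stirpes.
The 1/2 is divided into 4 equal shares of 1/8 among Njord, Eirik, Solveig, Vidar.
Njord is living and takes 1/8.
Eirik is living and takes 1/8.
Solveig is living and takes 1/8.
Vidar predeceased; the 1/8 allotted to Vidar's branch passes to Vidar's issue by representation.
The 1/8 is divided into 2 equal shares of 1/16 among Jorunn, Oskar.
Jorunn predeceased; the 1/16 allotted to Jorunn's branch passes to Jorunn's issue by representation.
The 1/16 is divided into 2 equal shares of 1/32 among Ragna, Sindre.
Ragna is living and takes 1/32.
Sindre is living and takes 1/32.
Oskar is living and takes 1/16.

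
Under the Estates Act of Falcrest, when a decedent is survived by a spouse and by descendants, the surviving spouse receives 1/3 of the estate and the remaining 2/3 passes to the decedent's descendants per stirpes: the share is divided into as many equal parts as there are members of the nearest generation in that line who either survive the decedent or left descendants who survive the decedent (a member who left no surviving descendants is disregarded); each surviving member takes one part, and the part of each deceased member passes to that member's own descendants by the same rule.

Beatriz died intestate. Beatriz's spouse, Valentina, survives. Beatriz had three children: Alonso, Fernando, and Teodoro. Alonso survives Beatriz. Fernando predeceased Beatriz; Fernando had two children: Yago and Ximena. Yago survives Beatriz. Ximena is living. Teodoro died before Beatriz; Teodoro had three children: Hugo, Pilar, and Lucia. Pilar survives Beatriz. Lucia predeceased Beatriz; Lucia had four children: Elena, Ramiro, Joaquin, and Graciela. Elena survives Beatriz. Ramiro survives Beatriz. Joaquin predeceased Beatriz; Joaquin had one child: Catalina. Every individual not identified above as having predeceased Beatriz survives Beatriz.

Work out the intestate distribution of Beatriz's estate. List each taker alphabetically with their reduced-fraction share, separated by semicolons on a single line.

Alonso 2/9; Catalina 1/54; Elena 1/54; Graciela 1/54; Hugo 2/27; Pilar 2/27; Ramiro 1/54; Valentina 1/3; Ximena 1/9; Yago 1/9

Valentina, as surviving spouse, takes 1/3.
The remaining 2/3 passes to Beatriz's descendants per stirpes.
The 2/3 is divided into 3 equal shares of 2/9 among Alonso, Fernando, Teodoro.
Alonso is living and takes 2/9.
Fernando predeceased; the 2/9 allotted to Fernando's branch passes to Fernando's issue by representation.
The 2/9 is divided into 2 equal shares of 1/9 among Yago, Ximena.
Yago is living and takes 1/9.
Ximena is living and takes 1/9.
Teodoro predeceased; the 2/9 allotted to Teodoro's branch passes to Teodoro's issue by representation.
The 2/9 is divided into 3 equal shares of 2/27 among Hugo, Pilar, Lucia.
Hugo is living and takes 2/27.
Pilar is living and takes 2/27.
Lucia predeceased; the 2/27 allotted to Lucia's branch passes to Lucia's issue by representation.
The 2/27 is divided into 4 equal shares of 1/54 among Elena, Ramiro, Joaquin, Graciela.
Elena is living and takes 1/54.
Ramiro is living and takes 1/54.
Joaquin predeceased; the 1/54 allotted to Joaquin's branch passes to Joaquin's issue by representation.
Catalina is the sole taker at this level and receives the full 1/54.
Graciela is living and takes 1/54.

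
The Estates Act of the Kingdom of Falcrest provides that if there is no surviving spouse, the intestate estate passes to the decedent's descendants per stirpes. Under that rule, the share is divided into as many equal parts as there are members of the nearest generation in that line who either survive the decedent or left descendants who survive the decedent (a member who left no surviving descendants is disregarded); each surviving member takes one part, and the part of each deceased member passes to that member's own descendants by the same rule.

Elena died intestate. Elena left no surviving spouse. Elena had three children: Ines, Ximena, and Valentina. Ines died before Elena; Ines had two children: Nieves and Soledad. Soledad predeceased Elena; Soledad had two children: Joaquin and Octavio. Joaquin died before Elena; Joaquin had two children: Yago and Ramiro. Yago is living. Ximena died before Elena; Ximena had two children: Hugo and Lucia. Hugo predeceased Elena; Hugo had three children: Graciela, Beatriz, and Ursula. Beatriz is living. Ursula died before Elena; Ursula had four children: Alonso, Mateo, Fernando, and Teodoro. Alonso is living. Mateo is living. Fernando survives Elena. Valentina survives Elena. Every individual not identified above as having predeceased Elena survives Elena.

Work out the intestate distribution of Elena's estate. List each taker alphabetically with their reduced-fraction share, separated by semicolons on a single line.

There is no surviving spouse, so the entire estate passes to Elena's descendants per stirpes.
The estate is divided into 3 equal shares of 1/3 among Ines, Ximena, Valentina.
Ines predeceased; the 1/3 allotted to Ines's branch passes to Ines's issue by representation.
The 1/3 is divided into 2 equal shares of 1/6 among Nieves, Soledad.
Nieves is living and takes 1/6.
Soledad predeceased; the 1/6 allotted to Soledad's branch passes to Soledad's issue by representation.
The 1/6 is divided into 2 equal shares of 1/12 among Joaquin, Octavio.
Joaquin predeceased; the 1/12 allotted to Joaquin's branch passes to Joaquin's issue by representation.
The 1/12 is divided into 2 equal shares of 1/24 among Yago, Ramiro.
Yago is living and takes 1/24.
Ramiro is living and takes 1/24.
Octavio is living and takes 1/12.
Ximena predeceased; the 1/3 allotted to Ximena's branch passes to Ximena's issue by representation.
The 1/3 is divided into 2 equal shares of 1/6 among Hugo, Lucia.
Hugo predeceased; the 1/6 allotted to Hugo's branch passes to Hugo's issue by representation.
The 1/6 is divided into 3 equal shares of 1/18 among Graciela, Beatriz, Ursula.
Graciela is living and takes 1/18.
Beatriz is living and takes 1/18.
Ursula predeceased; the 1/18 allotted to Ursula's branch passes to Ursula's issue by representation.
The 1/18 is divided into 4 equal shares of 1/72 among Alonso, Mateo, Fernando, Teodoro.
Alonso is living and takes 1/72.
Mateo is living and takes 1/72.
Fernando is living and takes 1/72.
Teodoro is living and takes 1/72.
Lucia is living and takes 1/6.
Valentina is living and takes 1/3.

Alonso 1/72; Beatriz 1/18; Fernando 1/72; Graciela 1/18; Lucia 1/6; Mateo 1/72; Nieves 1/6; Octavio 1/12; Ramiro 1/24; Teodoro 1/72; Valentina 1/3; Yago 1/24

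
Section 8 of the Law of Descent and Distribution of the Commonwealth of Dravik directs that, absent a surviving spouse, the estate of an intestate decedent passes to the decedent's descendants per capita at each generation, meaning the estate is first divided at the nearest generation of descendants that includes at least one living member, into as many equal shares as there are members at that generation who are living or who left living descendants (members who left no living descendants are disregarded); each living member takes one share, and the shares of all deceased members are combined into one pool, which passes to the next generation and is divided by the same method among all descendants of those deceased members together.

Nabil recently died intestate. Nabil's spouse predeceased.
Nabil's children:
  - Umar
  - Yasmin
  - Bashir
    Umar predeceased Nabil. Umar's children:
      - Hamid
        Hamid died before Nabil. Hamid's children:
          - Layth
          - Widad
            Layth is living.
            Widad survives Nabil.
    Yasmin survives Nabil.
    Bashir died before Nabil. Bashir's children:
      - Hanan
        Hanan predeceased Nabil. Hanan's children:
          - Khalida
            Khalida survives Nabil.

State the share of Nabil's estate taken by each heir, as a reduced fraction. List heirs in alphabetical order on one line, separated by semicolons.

There is no surviving spouse, so the entire estate passes to Nabil's descendants per capita at each generation.
At generation 1 (Umar, Yasmin, Bashir) there are 3 shares of (1)/3 = 1/3 each.
Living: Yasmin — each takes 1/3.
Deceased: Umar and Bashir. Their combined 2/3 is pooled and carried to generation 2.
At generation 2 (Hamid, Hanan) there are 2 shares of (2/3)/2 = 1/3 each.
Deceased: Hamid and Hanan. Their combined 2/3 is pooled and carried to generation 3.
At generation 3 (Layth, Widad, Khalida) there are 3 shares of (2/3)/3 = 2/9 each.
Living: Layth, Widad, and Khalida — each takes 2/9.

Khalida 2/9; Layth 2/9; Widad 2/9; Yasmin 1/3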